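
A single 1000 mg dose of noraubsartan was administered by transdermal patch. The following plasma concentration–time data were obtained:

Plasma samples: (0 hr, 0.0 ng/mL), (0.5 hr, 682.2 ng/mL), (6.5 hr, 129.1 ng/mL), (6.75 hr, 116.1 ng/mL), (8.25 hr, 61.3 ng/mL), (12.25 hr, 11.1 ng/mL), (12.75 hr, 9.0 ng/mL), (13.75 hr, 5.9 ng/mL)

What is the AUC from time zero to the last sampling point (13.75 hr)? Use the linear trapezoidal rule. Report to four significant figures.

Trapezoidal AUC_0→13.75:
  [0→0.5]: (0.0+682.2)/2 × 0.5 = 170.55
  [0.5→6.5]: (682.2+129.1)/2 × 6 = 2433.9
  [6.5→6.75]: (129.1+116.1)/2 × 0.25 = 30.65
  [6.75→8.25]: (116.1+61.3)/2 × 1.5 = 133.05
  [8.25→12.25]: (61.3+11.1)/2 × 4 = 144.8
  [12.25→12.75]: (11.1+9.0)/2 × 0.5 = 5.025
  [12.75→13.75]: (9.0+5.9)/2 × 1 = 7.45
  Sum = 2925.425 ng/mL·hr

AUC = 2925 ng/mL·hr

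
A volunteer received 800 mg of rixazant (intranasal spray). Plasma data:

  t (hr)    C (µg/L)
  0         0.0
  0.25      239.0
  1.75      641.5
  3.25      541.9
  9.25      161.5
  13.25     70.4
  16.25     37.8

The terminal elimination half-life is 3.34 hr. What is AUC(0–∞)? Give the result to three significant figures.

Trapezoidal AUC_0→16.25:
  [0→0.25]: (0.0+239.0)/2 × 0.25 = 29.875
  [0.25→1.75]: (239.0+641.5)/2 × 1.5 = 660.375
  [1.75→3.25]: (641.5+541.9)/2 × 1.5 = 887.55
  [3.25→9.25]: (541.9+161.5)/2 × 6 = 2110.2
  [9.25→13.25]: (161.5+70.4)/2 × 4 = 463.8
  [13.25→16.25]: (70.4+37.8)/2 × 3 = 162.3
  Sum = 4314.1 µg/L·hr
k_e = ln2 / t½ = 0.693147 / 3.34 = 0.2075 hr^-1
Extrapolated tail: C_last / k_e = 37.8 / 0.2075 = 182.169
AUC_0→∞ = 4314.1 + 182.169 = 4496.269 µg/L·hr

AUC = 4500 µg/L·hr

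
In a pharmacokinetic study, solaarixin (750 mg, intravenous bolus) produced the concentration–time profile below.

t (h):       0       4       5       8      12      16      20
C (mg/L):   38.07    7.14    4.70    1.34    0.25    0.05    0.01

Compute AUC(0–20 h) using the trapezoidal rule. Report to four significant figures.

Trapezoidal AUC_0→20:
  [0→4]: (38.07+7.14)/2 × 4 = 90.42
  [4→5]: (7.14+4.70)/2 × 1 = 5.92
  [5→8]: (4.70+1.34)/2 × 3 = 9.06
  [8→12]: (1.34+0.25)/2 × 4 = 3.18
  [12→16]: (0.25+0.05)/2 × 4 = 0.6
  [16→20]: (0.05+0.01)/2 × 4 = 0.12
  Sum = 109.3 mg/L·h

AUC = 109.3 mg/L·h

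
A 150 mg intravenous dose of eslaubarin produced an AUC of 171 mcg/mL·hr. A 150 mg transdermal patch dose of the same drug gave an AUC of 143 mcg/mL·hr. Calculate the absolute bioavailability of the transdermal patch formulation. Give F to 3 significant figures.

F = (AUC_ev / D_ev) / (AUC_iv / D_iv)
  = (143/150) / (171/150)
  = 0.953333 / 1.14 = 0.8363

F = 0.836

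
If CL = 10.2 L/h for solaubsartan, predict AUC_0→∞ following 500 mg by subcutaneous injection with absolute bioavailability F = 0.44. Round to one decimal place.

AUC = 21.6 mg/L·h

AUC_0→∞ = F × Dose / CL
        = 0.44 × 500 / 10.2 = 21.5686 mg/L·h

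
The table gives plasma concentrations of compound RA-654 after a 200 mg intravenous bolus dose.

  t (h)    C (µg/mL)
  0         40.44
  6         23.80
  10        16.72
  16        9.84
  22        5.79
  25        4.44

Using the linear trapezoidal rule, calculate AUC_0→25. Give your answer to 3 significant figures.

Trapezoidal AUC_0→25:
  [0→6]: (40.44+23.80)/2 × 6 = 192.72
  [6→10]: (23.80+16.72)/2 × 4 = 81.04
  [10→16]: (16.72+9.84)/2 × 6 = 79.68
  [16→22]: (9.84+5.79)/2 × 6 = 46.89
  [22→25]: (5.79+4.44)/2 × 3 = 15.345
  Sum = 415.675 µg/mL·h

AUC = 416 µg/mL·h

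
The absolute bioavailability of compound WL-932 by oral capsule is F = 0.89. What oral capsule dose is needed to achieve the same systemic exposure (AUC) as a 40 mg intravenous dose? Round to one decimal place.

D_oral = 44.9 mg

For equal systemic exposure: F × D_ev = D_iv
D_ev = D_iv / F = 40 / 0.89 = 44.9438 mg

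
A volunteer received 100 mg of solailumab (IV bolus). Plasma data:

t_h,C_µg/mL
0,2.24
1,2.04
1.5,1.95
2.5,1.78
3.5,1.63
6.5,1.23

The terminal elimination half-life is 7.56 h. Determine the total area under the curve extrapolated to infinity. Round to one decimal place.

Trapezoidal AUC_0→6.5:
  [0→1]: (2.24+2.04)/2 × 1 = 2.14
  [1→1.5]: (2.04+1.95)/2 × 0.5 = 0.9975
  [1.5→2.5]: (1.95+1.78)/2 × 1 = 1.865
  [2.5→3.5]: (1.78+1.63)/2 × 1 = 1.705
  [3.5→6.5]: (1.63+1.23)/2 × 3 = 4.29
  Sum = 10.9975 µg/mL·h
k_e = ln2 / t½ = 0.693147 / 7.56 = 0.0917 h^-1
Extrapolated tail: C_last / k_e = 1.23 / 0.0917 = 13.413
AUC_0→∞ = 10.9975 + 13.413 = 24.4105 µg/mL·h

AUC = 24.4 µg/mL·h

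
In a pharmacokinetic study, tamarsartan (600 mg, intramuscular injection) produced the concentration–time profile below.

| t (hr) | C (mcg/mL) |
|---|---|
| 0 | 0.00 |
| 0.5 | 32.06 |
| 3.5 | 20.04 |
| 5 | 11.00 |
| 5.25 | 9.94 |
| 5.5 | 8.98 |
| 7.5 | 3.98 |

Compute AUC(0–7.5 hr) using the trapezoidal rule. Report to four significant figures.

Trapezoidal AUC_0→7.5:
  [0→0.5]: (0.00+32.06)/2 × 0.5 = 8.015
  [0.5→3.5]: (32.06+20.04)/2 × 3 = 78.15
  [3.5→5]: (20.04+11.00)/2 × 1.5 = 23.28
  [5→5.25]: (11.00+9.94)/2 × 0.25 = 2.6175
  [5.25→5.5]: (9.94+8.98)/2 × 0.25 = 2.365
  [5.5→7.5]: (8.98+3.98)/2 × 2 = 12.96
  Sum = 127.3875 mcg/mL·hr

AUC = 127.4 mcg/mL·hr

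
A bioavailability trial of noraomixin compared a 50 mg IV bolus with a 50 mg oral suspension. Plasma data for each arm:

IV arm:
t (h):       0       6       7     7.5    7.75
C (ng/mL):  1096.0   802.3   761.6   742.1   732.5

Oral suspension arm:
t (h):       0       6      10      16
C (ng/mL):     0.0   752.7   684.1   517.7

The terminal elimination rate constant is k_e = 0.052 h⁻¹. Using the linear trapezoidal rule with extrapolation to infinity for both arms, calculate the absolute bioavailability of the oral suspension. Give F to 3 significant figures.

Trapezoidal AUC_0→7.75 (IV):
  [0→6]: (1096.0+802.3)/2 × 6 = 5694.9
  [6→7]: (802.3+761.6)/2 × 1 = 781.95
  [7→7.5]: (761.6+742.1)/2 × 0.5 = 375.925
  [7.5→7.75]: (742.1+732.5)/2 × 0.25 = 184.325
  Sum = 7037.1 ng/mL·h
IV tail: 732.5/0.052 = 14086.538; AUC_iv,0→∞ = 7037.1 + 14086.538 = 21123.638 ng/mL·h
Trapezoidal AUC_0→16 (oral suspension):
  [0→6]: (0.0+752.7)/2 × 6 = 2258.1
  [6→10]: (752.7+684.1)/2 × 4 = 2873.6
  [10→16]: (684.1+517.7)/2 × 6 = 3605.4
  Sum = 8737.1 ng/mL·h
oral suspension tail: 517.7/0.052 = 9955.769; AUC_ev,0→∞ = 8737.1 + 9955.769 = 18692.869 ng/mL·h
F = (AUC_ev/D_ev)/(AUC_iv/D_iv) = (18692.869/50)/(21123.638/50) = 373.85738/422.47276 = 0.8849

F = 0.885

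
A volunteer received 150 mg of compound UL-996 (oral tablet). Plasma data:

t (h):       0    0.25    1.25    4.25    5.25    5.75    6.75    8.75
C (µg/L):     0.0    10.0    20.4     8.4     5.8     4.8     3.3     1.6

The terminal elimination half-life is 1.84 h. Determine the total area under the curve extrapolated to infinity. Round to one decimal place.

Trapezoidal AUC_0→8.75:
  [0→0.25]: (0.0+10.0)/2 × 0.25 = 1.25
  [0.25→1.25]: (10.0+20.4)/2 × 1 = 15.2
  [1.25→4.25]: (20.4+8.4)/2 × 3 = 43.2
  [4.25→5.25]: (8.4+5.8)/2 × 1 = 7.1
  [5.25→5.75]: (5.8+4.8)/2 × 0.5 = 2.65
  [5.75→6.75]: (4.8+3.3)/2 × 1 = 4.05
  [6.75→8.75]: (3.3+1.6)/2 × 2 = 4.9
  Sum = 78.35 µg/L·h
k_e = ln2 / t½ = 0.693147 / 1.84 = 0.3767 h^-1
Extrapolated tail: C_last / k_e = 1.6 / 0.3767 = 4.247
AUC_0→∞ = 78.35 + 4.247 = 82.597 µg/L·h

AUC = 82.6 µg/L·h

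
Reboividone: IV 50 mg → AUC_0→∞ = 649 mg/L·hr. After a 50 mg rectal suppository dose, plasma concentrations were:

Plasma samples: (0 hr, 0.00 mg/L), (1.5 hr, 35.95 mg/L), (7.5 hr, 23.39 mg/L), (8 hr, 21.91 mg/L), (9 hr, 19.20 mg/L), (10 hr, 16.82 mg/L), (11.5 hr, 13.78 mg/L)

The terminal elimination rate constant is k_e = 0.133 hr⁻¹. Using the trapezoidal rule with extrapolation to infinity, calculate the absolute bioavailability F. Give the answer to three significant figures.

F = 0.588

Trapezoidal AUC_0→11.5 (rectal suppository):
  [0→1.5]: (0.00+35.95)/2 × 1.5 = 26.9625
  [1.5→7.5]: (35.95+23.39)/2 × 6 = 178.02
  [7.5→8]: (23.39+21.91)/2 × 0.5 = 11.325
  [8→9]: (21.91+19.20)/2 × 1 = 20.555
  [9→10]: (19.20+16.82)/2 × 1 = 18.01
  [10→11.5]: (16.82+13.78)/2 × 1.5 = 22.95
  Sum = 277.8225 mg/L·hr
Tail: C_last/k_e = 13.78/0.133 = 103.609
AUC_0→∞ (rectal suppository) = 277.8225 + 103.609 = 381.4315 mg/L·hr
F = (AUC_ev/D_ev)/(AUC_iv/D_iv) = (381.4315/50)/(649/50) = 7.62863/12.98 = 0.5877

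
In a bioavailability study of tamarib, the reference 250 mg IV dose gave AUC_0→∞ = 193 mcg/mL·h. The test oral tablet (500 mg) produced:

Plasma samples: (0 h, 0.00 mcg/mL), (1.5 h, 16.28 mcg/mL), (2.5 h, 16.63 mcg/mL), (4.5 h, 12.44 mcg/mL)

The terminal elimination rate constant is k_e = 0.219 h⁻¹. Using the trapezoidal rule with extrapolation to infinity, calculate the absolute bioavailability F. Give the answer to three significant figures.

F = 0.297

Trapezoidal AUC_0→4.5 (oral tablet):
  [0→1.5]: (0.00+16.28)/2 × 1.5 = 12.21
  [1.5→2.5]: (16.28+16.63)/2 × 1 = 16.455
  [2.5→4.5]: (16.63+12.44)/2 × 2 = 29.07
  Sum = 57.735 mcg/mL·h
Tail: C_last/k_e = 12.44/0.219 = 56.804
AUC_0→∞ (oral tablet) = 57.735 + 56.804 = 114.539 mcg/mL·h
F = (AUC_ev/D_ev)/(AUC_iv/D_iv) = (114.539/500)/(193/250) = 0.229078/0.772 = 0.2967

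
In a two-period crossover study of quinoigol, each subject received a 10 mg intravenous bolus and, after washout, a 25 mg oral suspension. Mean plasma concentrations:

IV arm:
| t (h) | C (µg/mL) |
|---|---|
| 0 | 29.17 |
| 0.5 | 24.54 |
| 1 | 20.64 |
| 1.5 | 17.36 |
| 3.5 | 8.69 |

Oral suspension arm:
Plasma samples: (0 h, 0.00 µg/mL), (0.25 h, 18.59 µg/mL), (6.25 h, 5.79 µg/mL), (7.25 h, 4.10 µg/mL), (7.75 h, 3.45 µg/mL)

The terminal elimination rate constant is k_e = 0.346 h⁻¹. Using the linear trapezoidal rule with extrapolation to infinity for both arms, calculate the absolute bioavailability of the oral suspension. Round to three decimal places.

Trapezoidal AUC_0→3.5 (IV):
  [0→0.5]: (29.17+24.54)/2 × 0.5 = 13.4275
  [0.5→1]: (24.54+20.64)/2 × 0.5 = 11.295
  [1→1.5]: (20.64+17.36)/2 × 0.5 = 9.5
  [1.5→3.5]: (17.36+8.69)/2 × 2 = 26.05
  Sum = 60.2725 µg/mL·h
IV tail: 8.69/0.346 = 25.116; AUC_iv,0→∞ = 60.2725 + 25.116 = 85.3885 µg/mL·h
Trapezoidal AUC_0→7.75 (oral suspension):
  [0→0.25]: (0.00+18.59)/2 × 0.25 = 2.32375
  [0.25→6.25]: (18.59+5.79)/2 × 6 = 73.14
  [6.25→7.25]: (5.79+4.10)/2 × 1 = 4.945
  [7.25→7.75]: (4.10+3.45)/2 × 0.5 = 1.8875
  Sum = 82.29625 µg/mL·h
oral suspension tail: 3.45/0.346 = 9.971; AUC_ev,0→∞ = 82.29625 + 9.971 = 92.26725 µg/mL·h
F = (AUC_ev/D_ev)/(AUC_iv/D_iv) = (92.26725/25)/(85.3885/10) = 3.69069/8.53885 = 0.4322

F = 0.432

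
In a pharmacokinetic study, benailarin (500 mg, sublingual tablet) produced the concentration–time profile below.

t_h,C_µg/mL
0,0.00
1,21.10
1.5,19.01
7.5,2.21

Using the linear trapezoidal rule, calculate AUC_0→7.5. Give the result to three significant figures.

AUC = 84.2 µg/mL·h

Trapezoidal AUC_0→7.5:
  [0→1]: (0.00+21.10)/2 × 1 = 10.55
  [1→1.5]: (21.10+19.01)/2 × 0.5 = 10.0275
  [1.5→7.5]: (19.01+2.21)/2 × 6 = 63.66
  Sum = 84.2375 µg/mL·h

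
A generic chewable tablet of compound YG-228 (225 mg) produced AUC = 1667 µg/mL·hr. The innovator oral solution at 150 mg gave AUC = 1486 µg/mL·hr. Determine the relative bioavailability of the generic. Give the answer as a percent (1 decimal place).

F_rel = 74.8%

F_rel = (AUC_test/D_test) / (AUC_ref/D_ref)
      = (1667/225) / (1486/150)
      = 7.40889 / 9.90667 = 0.7479 = 74.79%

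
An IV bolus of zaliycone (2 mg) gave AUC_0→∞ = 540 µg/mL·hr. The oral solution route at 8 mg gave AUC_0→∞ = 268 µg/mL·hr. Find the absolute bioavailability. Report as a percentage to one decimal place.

F = (AUC_ev / D_ev) / (AUC_iv / D_iv)
  = (268/8) / (540/2)
  = 33.5 / 270 = 0.1241
  = 12.41%

F = 12.4%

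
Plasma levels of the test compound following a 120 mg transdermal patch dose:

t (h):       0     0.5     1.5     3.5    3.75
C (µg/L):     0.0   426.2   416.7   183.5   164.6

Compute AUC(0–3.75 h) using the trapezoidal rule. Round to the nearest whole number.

Trapezoidal AUC_0→3.75:
  [0→0.5]: (0.0+426.2)/2 × 0.5 = 106.55
  [0.5→1.5]: (426.2+416.7)/2 × 1 = 421.45
  [1.5→3.5]: (416.7+183.5)/2 × 2 = 600.2
  [3.5→3.75]: (183.5+164.6)/2 × 0.25 = 43.5125
  Sum = 1171.7125 µg/L·h

AUC = 1172 µg/L·h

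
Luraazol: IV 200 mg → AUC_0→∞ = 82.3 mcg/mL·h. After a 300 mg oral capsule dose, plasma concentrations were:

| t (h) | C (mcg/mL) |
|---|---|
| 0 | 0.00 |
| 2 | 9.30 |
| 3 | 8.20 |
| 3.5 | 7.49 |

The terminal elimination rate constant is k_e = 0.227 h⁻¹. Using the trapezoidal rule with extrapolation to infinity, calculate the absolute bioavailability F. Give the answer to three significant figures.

Trapezoidal AUC_0→3.5 (oral capsule):
  [0→2]: (0.00+9.30)/2 × 2 = 9.3
  [2→3]: (9.30+8.20)/2 × 1 = 8.75
  [3→3.5]: (8.20+7.49)/2 × 0.5 = 3.9225
  Sum = 21.9725 mcg/mL·h
Tail: C_last/k_e = 7.49/0.227 = 32.996
AUC_0→∞ (oral capsule) = 21.9725 + 32.996 = 54.9685 mcg/mL·h
F = (AUC_ev/D_ev)/(AUC_iv/D_iv) = (54.9685/300)/(82.3/200) = 0.183228/0.4115 = 0.4453

F = 0.445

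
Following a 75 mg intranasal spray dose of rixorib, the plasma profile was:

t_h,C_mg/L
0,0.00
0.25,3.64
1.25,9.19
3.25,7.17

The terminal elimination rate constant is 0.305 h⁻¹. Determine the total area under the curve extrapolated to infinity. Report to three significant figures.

Trapezoidal AUC_0→3.25:
  [0→0.25]: (0.00+3.64)/2 × 0.25 = 0.455
  [0.25→1.25]: (3.64+9.19)/2 × 1 = 6.415
  [1.25→3.25]: (9.19+7.17)/2 × 2 = 16.36
  Sum = 23.23 mg/L·h
Extrapolated tail: C_last / k_e = 7.17 / 0.305 = 23.508
AUC_0→∞ = 23.23 + 23.508 = 46.738 mg/L·h

AUC = 46.7 mg/L·h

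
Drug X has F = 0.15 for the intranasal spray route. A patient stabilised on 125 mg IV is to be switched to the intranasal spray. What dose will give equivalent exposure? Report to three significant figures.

For equal systemic exposure: F × D_ev = D_iv
D_ev = D_iv / F = 125 / 0.15 = 833.333 mg

D_intranasal = 833 mg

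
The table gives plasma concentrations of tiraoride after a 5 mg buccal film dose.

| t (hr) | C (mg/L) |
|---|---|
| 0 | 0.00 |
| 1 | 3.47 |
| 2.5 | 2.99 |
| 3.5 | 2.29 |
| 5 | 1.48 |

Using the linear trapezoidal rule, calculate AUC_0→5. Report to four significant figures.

AUC = 12.05 mg/L·hr

Trapezoidal AUC_0→5:
  [0→1]: (0.00+3.47)/2 × 1 = 1.735
  [1→2.5]: (3.47+2.99)/2 × 1.5 = 4.845
  [2.5→3.5]: (2.99+2.29)/2 × 1 = 2.64
  [3.5→5]: (2.29+1.48)/2 × 1.5 = 2.8275
  Sum = 12.0475 mg/L·hr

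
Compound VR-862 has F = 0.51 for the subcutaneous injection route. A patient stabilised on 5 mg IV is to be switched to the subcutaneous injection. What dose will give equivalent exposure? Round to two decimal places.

D_subcutaneous = 9.80 mg

For equal systemic exposure: F × D_ev = D_iv
D_ev = D_iv / F = 5 / 0.51 = 9.80392 mg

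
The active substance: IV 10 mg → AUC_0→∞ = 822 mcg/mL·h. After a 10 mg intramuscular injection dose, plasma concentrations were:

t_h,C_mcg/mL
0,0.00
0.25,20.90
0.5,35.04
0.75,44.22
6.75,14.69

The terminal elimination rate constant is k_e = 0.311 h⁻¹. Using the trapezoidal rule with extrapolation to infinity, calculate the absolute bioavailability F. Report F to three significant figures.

F = 0.296

Trapezoidal AUC_0→6.75 (intramuscular injection):
  [0→0.25]: (0.00+20.90)/2 × 0.25 = 2.6125
  [0.25→0.5]: (20.90+35.04)/2 × 0.25 = 6.9925
  [0.5→0.75]: (35.04+44.22)/2 × 0.25 = 9.9075
  [0.75→6.75]: (44.22+14.69)/2 × 6 = 176.73
  Sum = 196.2425 mcg/mL·h
Tail: C_last/k_e = 14.69/0.311 = 47.235
AUC_0→∞ (intramuscular injection) = 196.2425 + 47.235 = 243.4775 mcg/mL·h
F = (AUC_ev/D_ev)/(AUC_iv/D_iv) = (243.4775/10)/(822/10) = 24.34775/82.2 = 0.2962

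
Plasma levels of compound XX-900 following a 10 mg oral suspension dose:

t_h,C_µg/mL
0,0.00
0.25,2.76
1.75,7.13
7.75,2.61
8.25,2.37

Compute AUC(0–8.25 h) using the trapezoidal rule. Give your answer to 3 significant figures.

Trapezoidal AUC_0→8.25:
  [0→0.25]: (0.00+2.76)/2 × 0.25 = 0.345
  [0.25→1.75]: (2.76+7.13)/2 × 1.5 = 7.4175
  [1.75→7.75]: (7.13+2.61)/2 × 6 = 29.22
  [7.75→8.25]: (2.61+2.37)/2 × 0.5 = 1.245
  Sum = 38.2275 µg/mL·h

AUC = 38.2 µg/mL·h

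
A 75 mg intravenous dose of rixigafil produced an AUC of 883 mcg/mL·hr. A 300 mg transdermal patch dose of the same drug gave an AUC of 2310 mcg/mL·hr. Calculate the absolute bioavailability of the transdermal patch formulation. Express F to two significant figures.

F = (AUC_ev / D_ev) / (AUC_iv / D_iv)
  = (2310/300) / (883/75)
  = 7.7 / 11.7733 = 0.6540

F = 0.65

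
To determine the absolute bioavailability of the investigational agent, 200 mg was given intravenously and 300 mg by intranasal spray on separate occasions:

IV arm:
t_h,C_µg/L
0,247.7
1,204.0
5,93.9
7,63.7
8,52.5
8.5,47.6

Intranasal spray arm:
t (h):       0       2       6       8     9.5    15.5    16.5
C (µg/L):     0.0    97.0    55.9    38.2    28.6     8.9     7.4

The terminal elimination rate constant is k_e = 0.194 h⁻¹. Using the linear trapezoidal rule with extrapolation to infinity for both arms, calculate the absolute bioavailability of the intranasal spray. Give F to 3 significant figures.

F = 0.360

Trapezoidal AUC_0→8.5 (IV):
  [0→1]: (247.7+204.0)/2 × 1 = 225.85
  [1→5]: (204.0+93.9)/2 × 4 = 595.8
  [5→7]: (93.9+63.7)/2 × 2 = 157.6
  [7→8]: (63.7+52.5)/2 × 1 = 58.1
  [8→8.5]: (52.5+47.6)/2 × 0.5 = 25.025
  Sum = 1062.375 µg/L·h
IV tail: 47.6/0.194 = 245.361; AUC_iv,0→∞ = 1062.375 + 245.361 = 1307.736 µg/L·h
Trapezoidal AUC_0→16.5 (intranasal spray):
  [0→2]: (0.0+97.0)/2 × 2 = 97.0
  [2→6]: (97.0+55.9)/2 × 4 = 305.8
  [6→8]: (55.9+38.2)/2 × 2 = 94.1
  [8→9.5]: (38.2+28.6)/2 × 1.5 = 50.1
  [9.5→15.5]: (28.6+8.9)/2 × 6 = 112.5
  [15.5→16.5]: (8.9+7.4)/2 × 1 = 8.15
  Sum = 667.65 µg/L·h
intranasal spray tail: 7.4/0.194 = 38.144; AUC_ev,0→∞ = 667.65 + 38.144 = 705.794 µg/L·h
F = (AUC_ev/D_ev)/(AUC_iv/D_iv) = (705.794/300)/(1307.736/200) = 2.35265/6.53868 = 0.3598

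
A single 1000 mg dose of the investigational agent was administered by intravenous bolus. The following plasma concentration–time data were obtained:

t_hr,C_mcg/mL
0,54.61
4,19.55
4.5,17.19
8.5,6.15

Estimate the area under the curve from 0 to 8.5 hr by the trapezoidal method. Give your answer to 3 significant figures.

AUC = 204 mcg/mL·hr

Trapezoidal AUC_0→8.5:
  [0→4]: (54.61+19.55)/2 × 4 = 148.32
  [4→4.5]: (19.55+17.19)/2 × 0.5 = 9.185
  [4.5→8.5]: (17.19+6.15)/2 × 4 = 46.68
  Sum = 204.185 mcg/mL·hr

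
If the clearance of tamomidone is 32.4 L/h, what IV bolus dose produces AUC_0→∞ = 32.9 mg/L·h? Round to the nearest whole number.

Dose = 1066 mg

Dose_iv = CL × AUC_0→∞
     = 32.4 × 32.9 = 1065.96 mg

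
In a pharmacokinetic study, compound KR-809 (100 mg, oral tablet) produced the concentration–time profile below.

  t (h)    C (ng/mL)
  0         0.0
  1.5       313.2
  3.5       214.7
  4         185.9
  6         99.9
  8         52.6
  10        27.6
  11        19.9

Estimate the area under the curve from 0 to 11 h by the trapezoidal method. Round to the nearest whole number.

AUC = 1405 ng/mL·h

Trapezoidal AUC_0→11:
  [0→1.5]: (0.0+313.2)/2 × 1.5 = 234.9
  [1.5→3.5]: (313.2+214.7)/2 × 2 = 527.9
  [3.5→4]: (214.7+185.9)/2 × 0.5 = 100.15
  [4→6]: (185.9+99.9)/2 × 2 = 285.8
  [6→8]: (99.9+52.6)/2 × 2 = 152.5
  [8→10]: (52.6+27.6)/2 × 2 = 80.2
  [10→11]: (27.6+19.9)/2 × 1 = 23.75
  Sum = 1405.2 ng/mL·h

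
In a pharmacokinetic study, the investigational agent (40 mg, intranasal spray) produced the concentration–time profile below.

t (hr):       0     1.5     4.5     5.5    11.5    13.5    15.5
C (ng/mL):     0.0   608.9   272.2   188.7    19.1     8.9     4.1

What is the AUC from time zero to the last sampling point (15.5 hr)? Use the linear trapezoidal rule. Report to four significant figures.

Trapezoidal AUC_0→15.5:
  [0→1.5]: (0.0+608.9)/2 × 1.5 = 456.675
  [1.5→4.5]: (608.9+272.2)/2 × 3 = 1321.65
  [4.5→5.5]: (272.2+188.7)/2 × 1 = 230.45
  [5.5→11.5]: (188.7+19.1)/2 × 6 = 623.4
  [11.5→13.5]: (19.1+8.9)/2 × 2 = 28.0
  [13.5→15.5]: (8.9+4.1)/2 × 2 = 13.0
  Sum = 2673.175 ng/mL·hr

AUC = 2673 ng/mL·hr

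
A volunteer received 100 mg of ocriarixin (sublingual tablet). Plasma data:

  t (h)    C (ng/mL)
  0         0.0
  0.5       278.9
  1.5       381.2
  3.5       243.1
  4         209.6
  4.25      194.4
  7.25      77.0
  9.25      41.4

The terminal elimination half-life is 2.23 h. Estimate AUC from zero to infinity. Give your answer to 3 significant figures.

AUC = 1850 ng/mL·h

Trapezoidal AUC_0→9.25:
  [0→0.5]: (0.0+278.9)/2 × 0.5 = 69.725
  [0.5→1.5]: (278.9+381.2)/2 × 1 = 330.05
  [1.5→3.5]: (381.2+243.1)/2 × 2 = 624.3
  [3.5→4]: (243.1+209.6)/2 × 0.5 = 113.175
  [4→4.25]: (209.6+194.4)/2 × 0.25 = 50.5
  [4.25→7.25]: (194.4+77.0)/2 × 3 = 407.1
  [7.25→9.25]: (77.0+41.4)/2 × 2 = 118.4
  Sum = 1713.25 ng/mL·h
k_e = ln2 / t½ = 0.693147 / 2.23 = 0.3108 h^-1
Extrapolated tail: C_last / k_e = 41.4 / 0.3108 = 133.205
AUC_0→∞ = 1713.25 + 133.205 = 1846.455 ng/mL·h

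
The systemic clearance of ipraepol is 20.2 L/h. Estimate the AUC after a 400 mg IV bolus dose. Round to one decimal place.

AUC_0→∞ = Dose_iv / CL
        = 400 / 20.2 = 19.802 mg/L·h

AUC = 19.8 mg/L·h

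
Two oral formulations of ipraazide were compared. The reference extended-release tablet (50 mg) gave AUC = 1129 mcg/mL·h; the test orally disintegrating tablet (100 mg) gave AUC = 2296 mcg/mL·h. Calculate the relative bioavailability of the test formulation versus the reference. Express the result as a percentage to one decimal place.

F_rel = 101.7%

F_rel = (AUC_test/D_test) / (AUC_ref/D_ref)
      = (2296/100) / (1129/50)
      = 22.96 / 22.58 = 1.0168 = 101.68%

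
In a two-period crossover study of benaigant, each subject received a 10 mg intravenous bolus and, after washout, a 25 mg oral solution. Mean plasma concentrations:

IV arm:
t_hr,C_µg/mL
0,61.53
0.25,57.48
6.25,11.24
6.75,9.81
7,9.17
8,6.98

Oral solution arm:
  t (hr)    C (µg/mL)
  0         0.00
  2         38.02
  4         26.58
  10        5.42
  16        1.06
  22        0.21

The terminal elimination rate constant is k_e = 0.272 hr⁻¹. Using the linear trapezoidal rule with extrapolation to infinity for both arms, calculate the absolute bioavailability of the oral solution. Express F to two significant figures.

Trapezoidal AUC_0→8 (IV):
  [0→0.25]: (61.53+57.48)/2 × 0.25 = 14.87625
  [0.25→6.25]: (57.48+11.24)/2 × 6 = 206.16
  [6.25→6.75]: (11.24+9.81)/2 × 0.5 = 5.2625
  [6.75→7]: (9.81+9.17)/2 × 0.25 = 2.3725
  [7→8]: (9.17+6.98)/2 × 1 = 8.075
  Sum = 236.74625 µg/mL·hr
IV tail: 6.98/0.272 = 25.662; AUC_iv,0→∞ = 236.74625 + 25.662 = 262.40825 µg/mL·hr
Trapezoidal AUC_0→22 (oral solution):
  [0→2]: (0.00+38.02)/2 × 2 = 38.02
  [2→4]: (38.02+26.58)/2 × 2 = 64.6
  [4→10]: (26.58+5.42)/2 × 6 = 96.0
  [10→16]: (5.42+1.06)/2 × 6 = 19.44
  [16→22]: (1.06+0.21)/2 × 6 = 3.81
  Sum = 221.87 µg/mL·hr
oral solution tail: 0.21/0.272 = 0.772; AUC_ev,0→∞ = 221.87 + 0.772 = 222.642 µg/mL·hr
F = (AUC_ev/D_ev)/(AUC_iv/D_iv) = (222.642/25)/(262.40825/10) = 8.90568/26.240825 = 0.3394

F = 0.34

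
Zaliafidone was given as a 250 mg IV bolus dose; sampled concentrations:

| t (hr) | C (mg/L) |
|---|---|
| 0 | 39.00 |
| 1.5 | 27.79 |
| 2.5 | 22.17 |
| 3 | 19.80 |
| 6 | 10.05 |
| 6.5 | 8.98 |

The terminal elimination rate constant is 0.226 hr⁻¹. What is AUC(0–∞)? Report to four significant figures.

Trapezoidal AUC_0→6.5:
  [0→1.5]: (39.00+27.79)/2 × 1.5 = 50.0925
  [1.5→2.5]: (27.79+22.17)/2 × 1 = 24.98
  [2.5→3]: (22.17+19.80)/2 × 0.5 = 10.4925
  [3→6]: (19.80+10.05)/2 × 3 = 44.775
  [6→6.5]: (10.05+8.98)/2 × 0.5 = 4.7575
  Sum = 135.0975 mg/L·hr
Extrapolated tail: C_last / k_e = 8.98 / 0.226 = 39.735
AUC_0→∞ = 135.0975 + 39.735 = 174.8325 mg/L·hr

AUC = 174.8 mg/L·hr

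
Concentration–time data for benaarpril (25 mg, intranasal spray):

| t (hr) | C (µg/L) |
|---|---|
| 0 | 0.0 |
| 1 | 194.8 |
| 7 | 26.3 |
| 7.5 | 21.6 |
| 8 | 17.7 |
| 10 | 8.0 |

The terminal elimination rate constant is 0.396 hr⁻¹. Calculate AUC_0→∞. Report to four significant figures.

Trapezoidal AUC_0→10:
  [0→1]: (0.0+194.8)/2 × 1 = 97.4
  [1→7]: (194.8+26.3)/2 × 6 = 663.3
  [7→7.5]: (26.3+21.6)/2 × 0.5 = 11.975
  [7.5→8]: (21.6+17.7)/2 × 0.5 = 9.825
  [8→10]: (17.7+8.0)/2 × 2 = 25.7
  Sum = 808.2 µg/L·hr
Extrapolated tail: C_last / k_e = 8.0 / 0.396 = 20.202
AUC_0→∞ = 808.2 + 20.202 = 828.402 µg/L·hr

AUC = 828.4 µg/L·hr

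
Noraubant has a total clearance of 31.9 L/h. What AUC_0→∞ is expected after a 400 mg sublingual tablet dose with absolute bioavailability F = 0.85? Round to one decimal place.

AUC_0→∞ = F × Dose / CL
        = 0.85 × 400 / 31.9 = 10.6583 mg/L·h

AUC = 10.7 mg/L·h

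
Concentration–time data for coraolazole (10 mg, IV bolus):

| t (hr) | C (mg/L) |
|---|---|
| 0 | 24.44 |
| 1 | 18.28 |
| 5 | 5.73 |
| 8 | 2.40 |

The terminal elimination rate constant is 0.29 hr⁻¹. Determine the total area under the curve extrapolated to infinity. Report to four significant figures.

Trapezoidal AUC_0→8:
  [0→1]: (24.44+18.28)/2 × 1 = 21.36
  [1→5]: (18.28+5.73)/2 × 4 = 48.02
  [5→8]: (5.73+2.40)/2 × 3 = 12.195
  Sum = 81.575 mg/L·hr
Extrapolated tail: C_last / k_e = 2.40 / 0.29 = 8.276
AUC_0→∞ = 81.575 + 8.276 = 89.851 mg/L·hr

AUC = 89.85 mg/L·hr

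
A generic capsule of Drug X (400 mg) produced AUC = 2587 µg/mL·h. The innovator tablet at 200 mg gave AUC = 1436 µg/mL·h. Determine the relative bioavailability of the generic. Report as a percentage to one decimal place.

F_rel = 90.1%

F_rel = (AUC_test/D_test) / (AUC_ref/D_ref)
      = (2587/400) / (1436/200)
      = 6.4675 / 7.18 = 0.9008 = 90.08%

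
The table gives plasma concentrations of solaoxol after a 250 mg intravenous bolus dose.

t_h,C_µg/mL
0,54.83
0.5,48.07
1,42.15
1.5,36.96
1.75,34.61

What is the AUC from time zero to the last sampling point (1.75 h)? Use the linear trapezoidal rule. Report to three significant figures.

Trapezoidal AUC_0→1.75:
  [0→0.5]: (54.83+48.07)/2 × 0.5 = 25.725
  [0.5→1]: (48.07+42.15)/2 × 0.5 = 22.555
  [1→1.5]: (42.15+36.96)/2 × 0.5 = 19.7775
  [1.5→1.75]: (36.96+34.61)/2 × 0.25 = 8.94625
  Sum = 77.00375 µg/mL·h

AUC = 77.0 µg/mL·h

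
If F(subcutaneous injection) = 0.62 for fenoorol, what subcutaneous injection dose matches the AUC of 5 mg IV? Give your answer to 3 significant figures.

For equal systemic exposure: F × D_ev = D_iv
D_ev = D_iv / F = 5 / 0.62 = 8.06452 mg

D_subcutaneous = 8.06 mg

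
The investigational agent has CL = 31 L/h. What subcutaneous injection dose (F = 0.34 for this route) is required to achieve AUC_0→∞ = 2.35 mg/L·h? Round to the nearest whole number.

Dose = 214 mg

Dose = CL × AUC_0→∞ / F
     = 31 × 2.35 / 0.34 = 214.265 mg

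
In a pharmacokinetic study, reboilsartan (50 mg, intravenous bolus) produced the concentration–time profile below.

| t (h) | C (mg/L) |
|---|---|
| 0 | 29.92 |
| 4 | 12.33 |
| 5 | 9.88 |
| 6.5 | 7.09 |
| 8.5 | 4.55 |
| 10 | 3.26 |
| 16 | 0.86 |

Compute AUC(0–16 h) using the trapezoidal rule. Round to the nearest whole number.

AUC = 138 mg/L·h

Trapezoidal AUC_0→16:
  [0→4]: (29.92+12.33)/2 × 4 = 84.5
  [4→5]: (12.33+9.88)/2 × 1 = 11.105
  [5→6.5]: (9.88+7.09)/2 × 1.5 = 12.7275
  [6.5→8.5]: (7.09+4.55)/2 × 2 = 11.64
  [8.5→10]: (4.55+3.26)/2 × 1.5 = 5.8575
  [10→16]: (3.26+0.86)/2 × 6 = 12.36
  Sum = 138.19 mg/L·h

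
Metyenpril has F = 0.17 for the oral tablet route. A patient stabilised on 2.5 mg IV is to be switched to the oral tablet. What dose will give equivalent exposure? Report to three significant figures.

For equal systemic exposure: F × D_ev = D_iv
D_ev = D_iv / F = 2.5 / 0.17 = 14.7059 mg

D_oral = 14.7 mg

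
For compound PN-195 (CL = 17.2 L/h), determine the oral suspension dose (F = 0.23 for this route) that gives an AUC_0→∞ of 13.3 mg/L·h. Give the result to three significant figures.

Dose = CL × AUC_0→∞ / F
     = 17.2 × 13.3 / 0.23 = 994.609 mg

Dose = 995 mg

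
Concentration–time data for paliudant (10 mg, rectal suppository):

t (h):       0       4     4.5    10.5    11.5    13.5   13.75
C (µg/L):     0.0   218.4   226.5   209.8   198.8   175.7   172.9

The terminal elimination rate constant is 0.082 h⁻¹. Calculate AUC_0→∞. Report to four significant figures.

AUC = 4588 µg/L·h

Trapezoidal AUC_0→13.75:
  [0→4]: (0.0+218.4)/2 × 4 = 436.8
  [4→4.5]: (218.4+226.5)/2 × 0.5 = 111.225
  [4.5→10.5]: (226.5+209.8)/2 × 6 = 1308.9
  [10.5→11.5]: (209.8+198.8)/2 × 1 = 204.3
  [11.5→13.5]: (198.8+175.7)/2 × 2 = 374.5
  [13.5→13.75]: (175.7+172.9)/2 × 0.25 = 43.575
  Sum = 2479.3 µg/L·h
Extrapolated tail: C_last / k_e = 172.9 / 0.082 = 2108.537
AUC_0→∞ = 2479.3 + 2108.537 = 4587.837 µg/L·h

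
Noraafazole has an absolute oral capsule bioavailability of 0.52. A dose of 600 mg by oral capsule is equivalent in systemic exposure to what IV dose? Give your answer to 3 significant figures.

Systemic exposure from an extravascular dose = F × D_ev, so the equivalent IV dose is F × D_ev.
D_iv = F × D_ev = 0.52 × 600 = 312 mg

D_iv = 312 mg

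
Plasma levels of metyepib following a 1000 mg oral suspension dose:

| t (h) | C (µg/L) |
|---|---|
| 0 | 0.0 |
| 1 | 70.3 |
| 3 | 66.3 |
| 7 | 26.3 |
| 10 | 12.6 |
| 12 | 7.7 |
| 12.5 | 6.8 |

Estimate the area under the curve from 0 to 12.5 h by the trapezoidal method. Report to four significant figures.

Trapezoidal AUC_0→12.5:
  [0→1]: (0.0+70.3)/2 × 1 = 35.15
  [1→3]: (70.3+66.3)/2 × 2 = 136.6
  [3→7]: (66.3+26.3)/2 × 4 = 185.2
  [7→10]: (26.3+12.6)/2 × 3 = 58.35
  [10→12]: (12.6+7.7)/2 × 2 = 20.3
  [12→12.5]: (7.7+6.8)/2 × 0.5 = 3.625
  Sum = 439.225 µg/L·h

AUC = 439.2 µg/L·h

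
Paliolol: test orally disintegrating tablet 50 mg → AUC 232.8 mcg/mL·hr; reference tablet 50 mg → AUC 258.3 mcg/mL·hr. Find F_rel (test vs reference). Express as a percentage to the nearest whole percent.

F_rel = (AUC_test/D_test) / (AUC_ref/D_ref)
      = (232.8/50) / (258.3/50)
      = 4.656 / 5.166 = 0.9013 = 90.13%

F_rel = 90%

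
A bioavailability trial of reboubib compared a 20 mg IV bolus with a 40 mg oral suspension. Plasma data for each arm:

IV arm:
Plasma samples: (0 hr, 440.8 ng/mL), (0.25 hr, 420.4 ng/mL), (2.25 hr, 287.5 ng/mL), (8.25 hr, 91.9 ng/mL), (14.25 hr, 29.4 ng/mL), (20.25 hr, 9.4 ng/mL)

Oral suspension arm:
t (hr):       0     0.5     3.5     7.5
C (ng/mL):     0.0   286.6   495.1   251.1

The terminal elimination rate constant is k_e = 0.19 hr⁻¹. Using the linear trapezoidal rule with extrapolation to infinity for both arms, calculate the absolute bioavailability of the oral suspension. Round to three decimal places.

Trapezoidal AUC_0→20.25 (IV):
  [0→0.25]: (440.8+420.4)/2 × 0.25 = 107.65
  [0.25→2.25]: (420.4+287.5)/2 × 2 = 707.9
  [2.25→8.25]: (287.5+91.9)/2 × 6 = 1138.2
  [8.25→14.25]: (91.9+29.4)/2 × 6 = 363.9
  [14.25→20.25]: (29.4+9.4)/2 × 6 = 116.4
  Sum = 2434.05 ng/mL·hr
IV tail: 9.4/0.19 = 49.474; AUC_iv,0→∞ = 2434.05 + 49.474 = 2483.524 ng/mL·hr
Trapezoidal AUC_0→7.5 (oral suspension):
  [0→0.5]: (0.0+286.6)/2 × 0.5 = 71.65
  [0.5→3.5]: (286.6+495.1)/2 × 3 = 1172.55
  [3.5→7.5]: (495.1+251.1)/2 × 4 = 1492.4
  Sum = 2736.6 ng/mL·hr
oral suspension tail: 251.1/0.19 = 1321.579; AUC_ev,0→∞ = 2736.6 + 1321.579 = 4058.179 ng/mL·hr
F = (AUC_ev/D_ev)/(AUC_iv/D_iv) = (4058.179/40)/(2483.524/20) = 101.454/124.1762 = 0.8170

F = 0.817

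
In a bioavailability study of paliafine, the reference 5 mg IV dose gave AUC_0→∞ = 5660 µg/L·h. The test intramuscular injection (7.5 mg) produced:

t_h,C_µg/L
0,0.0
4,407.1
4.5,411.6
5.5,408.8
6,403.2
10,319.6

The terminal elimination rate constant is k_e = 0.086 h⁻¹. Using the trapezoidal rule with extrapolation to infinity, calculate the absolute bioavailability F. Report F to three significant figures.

F = 0.800

Trapezoidal AUC_0→10 (intramuscular injection):
  [0→4]: (0.0+407.1)/2 × 4 = 814.2
  [4→4.5]: (407.1+411.6)/2 × 0.5 = 204.675
  [4.5→5.5]: (411.6+408.8)/2 × 1 = 410.2
  [5.5→6]: (408.8+403.2)/2 × 0.5 = 203.0
  [6→10]: (403.2+319.6)/2 × 4 = 1445.6
  Sum = 3077.675 µg/L·h
Tail: C_last/k_e = 319.6/0.086 = 3716.279
AUC_0→∞ (intramuscular injection) = 3077.675 + 3716.279 = 6793.954 µg/L·h
F = (AUC_ev/D_ev)/(AUC_iv/D_iv) = (6793.954/7.5)/(5660/5) = 905.861/1132 = 0.8002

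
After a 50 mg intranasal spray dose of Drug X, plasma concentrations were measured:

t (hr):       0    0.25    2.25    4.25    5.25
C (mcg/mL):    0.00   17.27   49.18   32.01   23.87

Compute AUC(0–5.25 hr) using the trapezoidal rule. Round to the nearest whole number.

Trapezoidal AUC_0→5.25:
  [0→0.25]: (0.00+17.27)/2 × 0.25 = 2.15875
  [0.25→2.25]: (17.27+49.18)/2 × 2 = 66.45
  [2.25→4.25]: (49.18+32.01)/2 × 2 = 81.19
  [4.25→5.25]: (32.01+23.87)/2 × 1 = 27.94
  Sum = 177.73875 mcg/mL·hr

AUC = 178 mcg/mL·hr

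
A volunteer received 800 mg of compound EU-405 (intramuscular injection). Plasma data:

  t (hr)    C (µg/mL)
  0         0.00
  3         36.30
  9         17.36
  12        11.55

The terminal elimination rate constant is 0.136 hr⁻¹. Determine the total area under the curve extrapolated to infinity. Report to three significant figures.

AUC = 344 µg/mL·hr

Trapezoidal AUC_0→12:
  [0→3]: (0.00+36.30)/2 × 3 = 54.45
  [3→9]: (36.30+17.36)/2 × 6 = 160.98
  [9→12]: (17.36+11.55)/2 × 3 = 43.365
  Sum = 258.795 µg/mL·hr
Extrapolated tail: C_last / k_e = 11.55 / 0.136 = 84.926
AUC_0→∞ = 258.795 + 84.926 = 343.721 µg/mL·hr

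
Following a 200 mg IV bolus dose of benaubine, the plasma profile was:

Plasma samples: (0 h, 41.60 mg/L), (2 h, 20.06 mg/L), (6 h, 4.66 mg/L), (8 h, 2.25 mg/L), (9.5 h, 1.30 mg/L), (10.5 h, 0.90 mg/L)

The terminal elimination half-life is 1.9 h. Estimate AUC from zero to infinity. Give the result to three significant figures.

Trapezoidal AUC_0→10.5:
  [0→2]: (41.60+20.06)/2 × 2 = 61.66
  [2→6]: (20.06+4.66)/2 × 4 = 49.44
  [6→8]: (4.66+2.25)/2 × 2 = 6.91
  [8→9.5]: (2.25+1.30)/2 × 1.5 = 2.6625
  [9.5→10.5]: (1.30+0.90)/2 × 1 = 1.1
  Sum = 121.7725 mg/L·h
k_e = ln2 / t½ = 0.693147 / 1.9 = 0.3648 h^-1
Extrapolated tail: C_last / k_e = 0.90 / 0.3648 = 2.467
AUC_0→∞ = 121.7725 + 2.467 = 124.2395 mg/L·h

AUC = 124 mg/L·h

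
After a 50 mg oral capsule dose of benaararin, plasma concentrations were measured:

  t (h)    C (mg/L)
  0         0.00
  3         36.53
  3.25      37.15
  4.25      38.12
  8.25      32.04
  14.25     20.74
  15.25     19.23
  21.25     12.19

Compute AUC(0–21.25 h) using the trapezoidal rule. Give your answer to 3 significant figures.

Trapezoidal AUC_0→21.25:
  [0→3]: (0.00+36.53)/2 × 3 = 54.795
  [3→3.25]: (36.53+37.15)/2 × 0.25 = 9.21
  [3.25→4.25]: (37.15+38.12)/2 × 1 = 37.635
  [4.25→8.25]: (38.12+32.04)/2 × 4 = 140.32
  [8.25→14.25]: (32.04+20.74)/2 × 6 = 158.34
  [14.25→15.25]: (20.74+19.23)/2 × 1 = 19.985
  [15.25→21.25]: (19.23+12.19)/2 × 6 = 94.26
  Sum = 514.545 mg/L·h

AUC = 515 mg/L·h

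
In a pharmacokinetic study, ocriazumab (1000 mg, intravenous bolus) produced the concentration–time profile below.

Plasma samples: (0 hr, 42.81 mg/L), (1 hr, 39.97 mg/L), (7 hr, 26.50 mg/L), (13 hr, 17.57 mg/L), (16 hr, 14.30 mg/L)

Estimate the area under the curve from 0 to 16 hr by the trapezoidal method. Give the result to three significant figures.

AUC = 421 mg/L·hr

Trapezoidal AUC_0→16:
  [0→1]: (42.81+39.97)/2 × 1 = 41.39
  [1→7]: (39.97+26.50)/2 × 6 = 199.41
  [7→13]: (26.50+17.57)/2 × 6 = 132.21
  [13→16]: (17.57+14.30)/2 × 3 = 47.805
  Sum = 420.815 mg/L·hr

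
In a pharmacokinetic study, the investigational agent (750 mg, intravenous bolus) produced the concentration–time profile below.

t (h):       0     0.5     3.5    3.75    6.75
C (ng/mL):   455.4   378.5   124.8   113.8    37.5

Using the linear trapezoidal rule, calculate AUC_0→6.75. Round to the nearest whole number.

Trapezoidal AUC_0→6.75:
  [0→0.5]: (455.4+378.5)/2 × 0.5 = 208.475
  [0.5→3.5]: (378.5+124.8)/2 × 3 = 754.95
  [3.5→3.75]: (124.8+113.8)/2 × 0.25 = 29.825
  [3.75→6.75]: (113.8+37.5)/2 × 3 = 226.95
  Sum = 1220.2 ng/mL·h

AUC = 1220 ng/mL·h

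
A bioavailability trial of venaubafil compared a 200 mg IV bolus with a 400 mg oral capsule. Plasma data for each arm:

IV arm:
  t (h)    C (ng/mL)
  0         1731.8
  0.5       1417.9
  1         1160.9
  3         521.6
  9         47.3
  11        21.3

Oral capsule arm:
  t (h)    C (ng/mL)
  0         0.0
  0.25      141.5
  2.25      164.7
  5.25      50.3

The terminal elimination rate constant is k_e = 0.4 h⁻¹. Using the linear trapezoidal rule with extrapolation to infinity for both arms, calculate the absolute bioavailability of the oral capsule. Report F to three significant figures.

F = 0.0781

Trapezoidal AUC_0→11 (IV):
  [0→0.5]: (1731.8+1417.9)/2 × 0.5 = 787.425
  [0.5→1]: (1417.9+1160.9)/2 × 0.5 = 644.7
  [1→3]: (1160.9+521.6)/2 × 2 = 1682.5
  [3→9]: (521.6+47.3)/2 × 6 = 1706.7
  [9→11]: (47.3+21.3)/2 × 2 = 68.6
  Sum = 4889.925 ng/mL·h
IV tail: 21.3/0.4 = 53.250; AUC_iv,0→∞ = 4889.925 + 53.250 = 4943.175 ng/mL·h
Trapezoidal AUC_0→5.25 (oral capsule):
  [0→0.25]: (0.0+141.5)/2 × 0.25 = 17.6875
  [0.25→2.25]: (141.5+164.7)/2 × 2 = 306.2
  [2.25→5.25]: (164.7+50.3)/2 × 3 = 322.5
  Sum = 646.3875 ng/mL·h
oral capsule tail: 50.3/0.4 = 125.750; AUC_ev,0→∞ = 646.3875 + 125.750 = 772.1375 ng/mL·h
F = (AUC_ev/D_ev)/(AUC_iv/D_iv) = (772.1375/400)/(4943.175/200) = 1.93034/24.715875 = 0.0781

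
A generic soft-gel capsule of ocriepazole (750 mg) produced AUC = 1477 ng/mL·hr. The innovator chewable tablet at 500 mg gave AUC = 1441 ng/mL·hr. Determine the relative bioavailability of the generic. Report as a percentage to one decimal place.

F_rel = (AUC_test/D_test) / (AUC_ref/D_ref)
      = (1477/750) / (1441/500)
      = 1.96933 / 2.882 = 0.6833 = 68.33%

F_rel = 68.3%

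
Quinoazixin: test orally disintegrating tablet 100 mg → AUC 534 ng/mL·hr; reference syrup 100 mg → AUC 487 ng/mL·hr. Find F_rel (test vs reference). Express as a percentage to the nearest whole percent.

F_rel = 110%

F_rel = (AUC_test/D_test) / (AUC_ref/D_ref)
      = (534/100) / (487/100)
      = 5.34 / 4.87 = 1.0965 = 109.65%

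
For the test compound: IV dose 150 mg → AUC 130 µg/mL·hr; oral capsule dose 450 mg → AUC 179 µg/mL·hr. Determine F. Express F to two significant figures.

F = (AUC_ev / D_ev) / (AUC_iv / D_iv)
  = (179/450) / (130/150)
  = 0.397778 / 0.866667 = 0.4590

F = 0.46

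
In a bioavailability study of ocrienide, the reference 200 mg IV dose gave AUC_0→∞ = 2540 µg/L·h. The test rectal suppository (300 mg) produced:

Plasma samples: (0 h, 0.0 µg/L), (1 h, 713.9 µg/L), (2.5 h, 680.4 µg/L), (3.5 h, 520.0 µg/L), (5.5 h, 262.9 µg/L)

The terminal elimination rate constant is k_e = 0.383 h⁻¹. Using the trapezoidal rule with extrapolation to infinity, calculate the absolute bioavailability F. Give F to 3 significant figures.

F = 0.911

Trapezoidal AUC_0→5.5 (rectal suppository):
  [0→1]: (0.0+713.9)/2 × 1 = 356.95
  [1→2.5]: (713.9+680.4)/2 × 1.5 = 1045.725
  [2.5→3.5]: (680.4+520.0)/2 × 1 = 600.2
  [3.5→5.5]: (520.0+262.9)/2 × 2 = 782.9
  Sum = 2785.775 µg/L·h
Tail: C_last/k_e = 262.9/0.383 = 686.423
AUC_0→∞ (rectal suppository) = 2785.775 + 686.423 = 3472.198 µg/L·h
F = (AUC_ev/D_ev)/(AUC_iv/D_iv) = (3472.198/300)/(2540/200) = 11.574/12.7 = 0.9113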